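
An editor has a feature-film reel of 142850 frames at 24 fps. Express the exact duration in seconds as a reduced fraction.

Running time = 142850 ÷ (24) = 142850 × 1/24 = 71425/12 s.

71425/12 seconds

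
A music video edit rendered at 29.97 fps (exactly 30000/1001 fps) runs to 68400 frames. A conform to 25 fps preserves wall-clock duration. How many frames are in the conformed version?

57057 frames

Target frames = source frames × (target rate / source rate) = 68400 × (25)/(30000/1001) = 68400 × 1001/1200 = 57057.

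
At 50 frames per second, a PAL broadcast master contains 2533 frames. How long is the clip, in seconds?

50.66 seconds

Running time = 2533 / (50) = 50.66 s.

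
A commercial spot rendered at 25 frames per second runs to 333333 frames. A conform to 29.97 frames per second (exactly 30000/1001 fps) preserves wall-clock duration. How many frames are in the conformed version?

399600 frames

Target frames = source frames × (target rate / source rate) = 333333 × (30000/1001)/(25) = 333333 × 1200/1001 = 399600.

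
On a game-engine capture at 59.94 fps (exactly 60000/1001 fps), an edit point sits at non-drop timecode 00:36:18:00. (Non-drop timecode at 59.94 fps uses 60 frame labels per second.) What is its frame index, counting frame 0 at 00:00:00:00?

frame 130680

Total seconds to the label: (0 × 3600 + 36 × 60 + 18) = 2178.
Frame index = 2178 × 60 + 0 = 130680.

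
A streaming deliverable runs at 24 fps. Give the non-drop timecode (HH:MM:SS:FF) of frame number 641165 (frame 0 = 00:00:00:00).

641165 ÷ 24 = 26715 full seconds, remainder 5 frames.
26715 s = 7 h 25 min 15 s.
Timecode: 07:25:15:05.

07:25:15:05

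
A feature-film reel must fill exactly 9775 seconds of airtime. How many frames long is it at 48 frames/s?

469200 frames

Frames = 9775 × 48 = 469200.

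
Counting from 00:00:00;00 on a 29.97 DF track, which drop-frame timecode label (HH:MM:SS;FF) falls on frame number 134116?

01:14:35;00

Ten DF minutes hold 17982 frames, so frame 134116 lies in block 7 (frames 125874–143855) with 8242 frames into that block.
The block's first minute is 1800 frames and the rest 1798 each; 8242 frames reaches minute 4, so 7 × 18 + 4 × 2 = 134 labels have been skipped so far.
Adding those back, label number 134116 + 134 = 134250 at 30 labels/s is 4475 s + 0 f = 1 h 14 min 35 s frame 0, i.e. 01:14:35;00.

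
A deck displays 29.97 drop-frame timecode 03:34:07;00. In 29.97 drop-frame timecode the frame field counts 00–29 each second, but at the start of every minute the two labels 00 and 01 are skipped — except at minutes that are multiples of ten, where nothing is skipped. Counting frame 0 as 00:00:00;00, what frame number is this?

Complete 10-minute blocks: 21, each 17982 frames → 377622.
Remaining 4 whole minutes in the current block: 1800 + 3 × 1798 = 7194 frames.
Within the current minute: 7 × 30 + 0 − 2 = 208 (labels ;00/;01 skipped at this minute). Total = 377622 + 7194 + 208 = 385024.

385024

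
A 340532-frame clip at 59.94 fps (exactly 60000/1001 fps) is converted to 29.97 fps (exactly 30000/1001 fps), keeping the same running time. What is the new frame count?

170266 frames

Target frames = source frames × (target rate / source rate) = 340532 × (30000/1001)/(60000/1001) = 340532 × 1/2 = 170266.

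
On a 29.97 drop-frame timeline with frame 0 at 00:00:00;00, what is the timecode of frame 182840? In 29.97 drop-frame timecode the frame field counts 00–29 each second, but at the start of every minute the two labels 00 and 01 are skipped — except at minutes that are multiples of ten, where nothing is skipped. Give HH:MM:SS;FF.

Ten DF minutes hold 17982 frames, so frame 182840 lies in block 10 (frames 179820–197801) with 3020 frames into that block.
The block's first minute is 1800 frames and the rest 1798 each; 3020 frames reaches minute 1, so 10 × 18 + 1 × 2 = 182 labels have been skipped so far.
Adding those back, label number 182840 + 182 = 183022 at 30 labels/s is 6100 s + 22 f = 1 h 41 min 40 s frame 22, i.e. 01:41:40;22.

01:41:40;22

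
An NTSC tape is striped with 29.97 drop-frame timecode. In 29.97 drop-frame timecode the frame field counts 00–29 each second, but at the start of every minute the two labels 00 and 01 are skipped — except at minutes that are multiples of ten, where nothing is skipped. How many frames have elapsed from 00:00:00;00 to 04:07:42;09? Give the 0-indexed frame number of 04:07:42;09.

As if non-drop at 30 labels/s: (4 × 3600 + 7 × 60 + 42) × 30 + 9 = 445869.
Minute boundaries passed: 247; those not divisible by 10: 247 − 24 = 223; dropped labels = 2 × 223 = 446.
Actual frame index = 445869 − 446 = 445423.

445423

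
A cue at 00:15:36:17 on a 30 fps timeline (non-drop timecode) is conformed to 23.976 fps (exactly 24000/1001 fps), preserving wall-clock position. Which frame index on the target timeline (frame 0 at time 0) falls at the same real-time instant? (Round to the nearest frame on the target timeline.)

frame 22455

Source frame index: (0×3600 + 15×60 + 36) × 30 + 17 = 28097.
Real time: 28097 / (30) = 28097/30 s.
Target frame: (28097/30) × (24000/1001) = 22477600/1001 ≈ 22455.145 → 22455.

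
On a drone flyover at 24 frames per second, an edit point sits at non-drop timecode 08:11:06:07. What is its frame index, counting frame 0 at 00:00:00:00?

Total seconds to the label: (8 × 3600 + 11 × 60 + 6) = 29466.
Frame index = 29466 × 24 + 7 = 707191.

707191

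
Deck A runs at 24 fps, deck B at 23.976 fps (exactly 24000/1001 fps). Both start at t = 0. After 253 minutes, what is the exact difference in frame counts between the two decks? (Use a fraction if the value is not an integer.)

33120/91 frames

253 min = 15180 s.
A emits 24 × 15180 = 364320 frames; B emits 24000/1001 × 15180 = 33120000/91.
Difference = 33120/91 frames (≈ 363.9560); B is behind A.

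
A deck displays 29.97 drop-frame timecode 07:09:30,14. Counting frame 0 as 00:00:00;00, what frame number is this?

772340

Complete 10-minute blocks: 42, each 17982 frames → 755244.
Remaining 9 whole minutes in the current block: 1800 + 8 × 1798 = 16184 frames.
Within the current minute: 30 × 30 + 14 − 2 = 912 (labels ;00/;01 skipped at this minute). Total = 755244 + 16184 + 912 = 772340.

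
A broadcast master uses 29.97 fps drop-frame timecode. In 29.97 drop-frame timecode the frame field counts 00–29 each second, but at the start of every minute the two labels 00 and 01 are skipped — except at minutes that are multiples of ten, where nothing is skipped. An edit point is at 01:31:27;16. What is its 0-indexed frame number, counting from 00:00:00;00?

As if non-drop at 30 labels/s: (1 × 3600 + 31 × 60 + 27) × 30 + 16 = 164626.
Minute boundaries passed: 91; those not divisible by 10: 91 − 9 = 82; dropped labels = 2 × 82 = 164.
Actual frame index = 164626 − 164 = 164462.

164462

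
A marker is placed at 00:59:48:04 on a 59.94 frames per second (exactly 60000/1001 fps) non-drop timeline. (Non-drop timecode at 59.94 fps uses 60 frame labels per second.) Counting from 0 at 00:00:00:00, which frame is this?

215284

Total seconds to the label: (0 × 3600 + 59 × 60 + 48) = 3588.
Frame index = 3588 × 60 + 4 = 215284.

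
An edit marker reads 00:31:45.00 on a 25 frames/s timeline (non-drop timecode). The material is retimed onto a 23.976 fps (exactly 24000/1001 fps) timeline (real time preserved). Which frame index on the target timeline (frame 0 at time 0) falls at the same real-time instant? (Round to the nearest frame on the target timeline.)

Source frame index: (0×3600 + 31×60 + 45) × 25 + 0 = 47625.
Real time: 47625 / (25) = 1905 s.
Target frame: (1905) × (24000/1001) = 45720000/1001 ≈ 45674.326 → 45674.

frame 45674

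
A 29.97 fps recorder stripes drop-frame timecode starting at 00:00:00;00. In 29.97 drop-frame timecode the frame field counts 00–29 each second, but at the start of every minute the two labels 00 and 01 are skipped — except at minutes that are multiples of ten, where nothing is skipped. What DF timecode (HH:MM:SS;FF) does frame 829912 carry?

07:41:31;12

Each 10-minute DF block holds 10 × 60 × 30 − 9 × 2 = 17982 frames. 829912 ÷ 17982 → 46 full blocks, remainder 2740.
Within the partial block the first minute is 1800 frames and each further minute 1798, so 1 further minute boundary passed. Total skipped labels = 18 × 46 + 2 × 1 = 830.
Non-drop label index = 829912 + 830 = 830742; at 30 labels/s that is 07:41:31:12, i.e. DF 07:41:31;12.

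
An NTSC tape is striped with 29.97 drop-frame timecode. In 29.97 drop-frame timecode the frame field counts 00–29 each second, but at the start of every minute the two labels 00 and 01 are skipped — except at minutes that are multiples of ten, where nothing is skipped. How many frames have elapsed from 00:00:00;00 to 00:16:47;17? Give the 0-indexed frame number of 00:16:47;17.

30197

Complete 10-minute blocks: 1, each 17982 frames → 17982.
Remaining 6 whole minutes in the current block: 1800 + 5 × 1798 = 10790 frames.
Within the current minute: 47 × 30 + 17 − 2 = 1425 (labels ;00/;01 skipped at this minute). Total = 17982 + 10790 + 1425 = 30197.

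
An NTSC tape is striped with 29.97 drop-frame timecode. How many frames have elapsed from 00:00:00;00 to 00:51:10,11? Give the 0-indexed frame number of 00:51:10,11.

92019

As if non-drop at 30 labels/s: (0 × 3600 + 51 × 60 + 10) × 30 + 11 = 92111.
Minute boundaries passed: 51; those not divisible by 10: 51 − 5 = 46; dropped labels = 2 × 46 = 92.
Actual frame index = 92111 − 92 = 92019.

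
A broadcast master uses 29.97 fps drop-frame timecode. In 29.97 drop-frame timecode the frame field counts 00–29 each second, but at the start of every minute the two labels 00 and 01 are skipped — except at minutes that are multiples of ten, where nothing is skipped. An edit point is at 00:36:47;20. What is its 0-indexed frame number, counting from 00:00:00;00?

As if non-drop at 30 labels/s: (0 × 3600 + 36 × 60 + 47) × 30 + 20 = 66230.
Minute boundaries passed: 36; those not divisible by 10: 36 − 3 = 33; dropped labels = 2 × 33 = 66.
Actual frame index = 66230 − 66 = 66164.

66164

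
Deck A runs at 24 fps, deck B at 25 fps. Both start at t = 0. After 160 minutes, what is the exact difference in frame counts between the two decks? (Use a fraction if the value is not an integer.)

160 min = 9600 s.
A emits 24 × 9600 = 230400 frames; B emits 25 × 9600 = 240000.
Difference = 9600 frames; B is ahead of A.

9600 frames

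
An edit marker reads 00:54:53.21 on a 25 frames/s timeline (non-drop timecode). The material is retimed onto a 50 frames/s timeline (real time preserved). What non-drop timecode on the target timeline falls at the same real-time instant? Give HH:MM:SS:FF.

00:54:53:42

Source frame index: (0×3600 + 54×60 + 53) × 25 + 21 = 82346.
Real time: 82346 / (25) = 82346/25 s.
Target frame: (82346/25) × (50) = 164692.
At 50 labels/s: frame 164692 → 00:54:53:42.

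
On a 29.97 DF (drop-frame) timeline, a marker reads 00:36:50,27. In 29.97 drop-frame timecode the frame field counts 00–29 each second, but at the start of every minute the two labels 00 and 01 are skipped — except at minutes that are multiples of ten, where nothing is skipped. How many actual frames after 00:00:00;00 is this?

As if non-drop at 30 labels/s: (0 × 3600 + 36 × 60 + 50) × 30 + 27 = 66327.
Minute boundaries passed: 36; those not divisible by 10: 36 − 3 = 33; dropped labels = 2 × 33 = 66.
Actual frame index = 66327 − 66 = 66261.

66261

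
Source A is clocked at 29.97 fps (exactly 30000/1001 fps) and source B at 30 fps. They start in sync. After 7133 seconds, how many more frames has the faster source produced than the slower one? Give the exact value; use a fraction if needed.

A emits 30000/1001 × 7133 = 30570000/143 frames; B emits 30 × 7133 = 213990.
Difference = 30570/143 frames (≈ 213.7762); B is ahead of A.

30570/143 frames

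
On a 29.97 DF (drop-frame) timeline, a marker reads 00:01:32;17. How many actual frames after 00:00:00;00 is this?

Complete 10-minute blocks: 0, each 17982 frames → 0.
Remaining 1 whole minute in the current block: 1800 + 0 × 1798 = 1800 frames.
Within the current minute: 32 × 30 + 17 − 2 = 975 (labels ;00/;01 skipped at this minute). Total = 0 + 1800 + 975 = 2775.

2775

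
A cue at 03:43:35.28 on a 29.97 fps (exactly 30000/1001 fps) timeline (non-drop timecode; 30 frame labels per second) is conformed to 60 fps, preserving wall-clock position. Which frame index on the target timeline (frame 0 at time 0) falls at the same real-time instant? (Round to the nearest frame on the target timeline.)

Source frame index: (3×3600 + 43×60 + 35) × 30 + 28 = 402478.
Real time: 402478 / (30000/1001) = 201440239/15000 s.
Target frame: (201440239/15000) × (60) = 201440239/250 ≈ 805760.956 → 805761.

frame 805761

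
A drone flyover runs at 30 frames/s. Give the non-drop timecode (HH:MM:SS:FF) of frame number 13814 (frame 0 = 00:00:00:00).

13814 ÷ 30 = 460 full seconds, remainder 14 frames.
460 s = 0 h 7 min 40 s.
Timecode: 00:07:40:14.

00:07:40:14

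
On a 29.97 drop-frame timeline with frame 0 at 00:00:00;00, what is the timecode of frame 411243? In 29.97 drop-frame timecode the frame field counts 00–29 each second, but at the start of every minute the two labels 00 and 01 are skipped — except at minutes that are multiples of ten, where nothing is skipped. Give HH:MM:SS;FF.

Each 10-minute DF block holds 10 × 60 × 30 − 9 × 2 = 17982 frames. 411243 ÷ 17982 → 22 full blocks, remainder 15639.
Within the partial block the first minute is 1800 frames and each further minute 1798, so 8 further minute boundaries passed. Total skipped labels = 18 × 22 + 2 × 8 = 412.
Non-drop label index = 411243 + 412 = 411655; at 30 labels/s that is 03:48:41:25, i.e. DF 03:48:41;25.

03:48:41;25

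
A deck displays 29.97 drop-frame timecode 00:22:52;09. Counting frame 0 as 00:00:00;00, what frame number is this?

41129

Complete 10-minute blocks: 2, each 17982 frames → 35964.
Remaining 2 whole minutes in the current block: 1800 + 1 × 1798 = 3598 frames.
Within the current minute: 52 × 30 + 9 − 2 = 1567 (labels ;00/;01 skipped at this minute). Total = 35964 + 3598 + 1567 = 41129.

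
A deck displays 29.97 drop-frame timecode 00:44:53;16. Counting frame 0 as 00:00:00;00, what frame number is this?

80726

As if non-drop at 30 labels/s: (0 × 3600 + 44 × 60 + 53) × 30 + 16 = 80806.
Minute boundaries passed: 44; those not divisible by 10: 44 − 4 = 40; dropped labels = 2 × 40 = 80.
Actual frame index = 80806 − 80 = 80726.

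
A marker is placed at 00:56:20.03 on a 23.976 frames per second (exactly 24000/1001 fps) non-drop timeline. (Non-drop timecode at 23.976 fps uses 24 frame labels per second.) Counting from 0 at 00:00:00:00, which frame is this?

Total seconds to the label: (0 × 3600 + 56 × 60 + 20) = 3380.
Frame index = 3380 × 24 + 3 = 81123.

81123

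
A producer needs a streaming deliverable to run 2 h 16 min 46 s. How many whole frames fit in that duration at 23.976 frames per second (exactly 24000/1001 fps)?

196747 frames

2 h 16 min 46 s = 8206 s.
Frames = 8206 × 24000/1001 = 17904000/91 ≈ 196747.2527.
Complete frames: 196747.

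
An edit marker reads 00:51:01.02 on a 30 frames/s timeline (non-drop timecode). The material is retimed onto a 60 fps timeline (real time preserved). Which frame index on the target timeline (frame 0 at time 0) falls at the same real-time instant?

frame 183664

Source frame index: (0×3600 + 51×60 + 1) × 30 + 2 = 91832.
Real time: 91832 / (30) = 45916/15 s.
Target frame: (45916/15) × (60) = 183664.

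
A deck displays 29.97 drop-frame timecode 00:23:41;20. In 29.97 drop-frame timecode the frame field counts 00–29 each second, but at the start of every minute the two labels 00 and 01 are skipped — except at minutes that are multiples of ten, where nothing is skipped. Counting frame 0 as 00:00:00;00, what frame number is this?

42608

Complete 10-minute blocks: 2, each 17982 frames → 35964.
Remaining 3 whole minutes in the current block: 1800 + 2 × 1798 = 5396 frames.
Within the current minute: 41 × 30 + 20 − 2 = 1248 (labels ;00/;01 skipped at this minute). Total = 35964 + 5396 + 1248 = 42608.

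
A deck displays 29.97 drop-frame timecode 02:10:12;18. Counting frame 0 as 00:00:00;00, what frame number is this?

As if non-drop at 30 labels/s: (2 × 3600 + 10 × 60 + 12) × 30 + 18 = 234378.
Minute boundaries passed: 130; those not divisible by 10: 130 − 13 = 117; dropped labels = 2 × 117 = 234.
Actual frame index = 234378 − 234 = 234144.

234144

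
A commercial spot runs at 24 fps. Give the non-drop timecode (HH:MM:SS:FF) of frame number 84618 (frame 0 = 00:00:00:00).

00:58:45:18

84618 ÷ 24 = 3525 full seconds, remainder 18 frames.
3525 s = 0 h 58 min 45 s.
Timecode: 00:58:45:18.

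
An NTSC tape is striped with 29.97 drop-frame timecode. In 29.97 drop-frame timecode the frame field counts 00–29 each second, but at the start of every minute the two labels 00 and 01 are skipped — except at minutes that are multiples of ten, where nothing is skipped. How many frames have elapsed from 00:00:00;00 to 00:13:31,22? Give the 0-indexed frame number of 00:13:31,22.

As if non-drop at 30 labels/s: (0 × 3600 + 13 × 60 + 31) × 30 + 22 = 24352.
Minute boundaries passed: 13; those not divisible by 10: 13 − 1 = 12; dropped labels = 2 × 12 = 24.
Actual frame index = 24352 − 24 = 24328.

24328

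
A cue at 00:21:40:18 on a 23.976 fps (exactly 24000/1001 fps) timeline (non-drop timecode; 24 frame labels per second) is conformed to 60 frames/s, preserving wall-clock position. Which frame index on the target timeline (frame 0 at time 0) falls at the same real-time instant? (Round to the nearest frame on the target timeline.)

frame 78123

Source frame index: (0×3600 + 21×60 + 40) × 24 + 18 = 31218.
Real time: 31218 / (24000/1001) = 5208203/4000 s.
Target frame: (5208203/4000) × (60) = 15624609/200 ≈ 78123.045 → 78123.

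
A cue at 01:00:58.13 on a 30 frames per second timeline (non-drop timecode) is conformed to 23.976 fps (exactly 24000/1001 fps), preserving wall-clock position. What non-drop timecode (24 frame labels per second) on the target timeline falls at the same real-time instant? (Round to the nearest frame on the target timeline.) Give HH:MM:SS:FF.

Source frame index: (1×3600 + 0×60 + 58) × 30 + 13 = 109753.
Real time: 109753 / (30) = 109753/30 s.
Target frame: (109753/30) × (24000/1001) = 12543200/143 ≈ 87714.685 → 87715.
At 24 labels/s: frame 87715 → 01:00:54:19.

01:00:54:19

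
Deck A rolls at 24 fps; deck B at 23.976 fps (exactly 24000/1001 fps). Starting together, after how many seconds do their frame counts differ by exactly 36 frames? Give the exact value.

The gap grows by |24000/1001 − 24| = 24/1001 frames per second.
Time for a 36-frame gap: 36 ÷ (24/1001) = 1501.5 s.

1501.5 seconds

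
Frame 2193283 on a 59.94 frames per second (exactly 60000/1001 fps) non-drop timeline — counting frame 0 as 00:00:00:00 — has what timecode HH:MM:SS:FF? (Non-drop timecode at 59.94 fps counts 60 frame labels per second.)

10:09:14:43

2193283 ÷ 60 = 36554 full seconds, remainder 43 frames.
36554 s = 10 h 9 min 14 s.
Timecode: 10:09:14:43.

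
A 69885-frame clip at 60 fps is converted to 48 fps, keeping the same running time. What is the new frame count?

55908 frames

Target frames = source frames × (target rate / source rate) = 69885 × (48)/(60) = 69885 × 4/5 = 55908.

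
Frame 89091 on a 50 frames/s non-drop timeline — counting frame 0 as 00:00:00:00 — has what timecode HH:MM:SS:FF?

00:29:41:41

89091 ÷ 50 = 1781 full seconds, remainder 41 frames.
1781 s = 0 h 29 min 41 s.
Timecode: 00:29:41:41.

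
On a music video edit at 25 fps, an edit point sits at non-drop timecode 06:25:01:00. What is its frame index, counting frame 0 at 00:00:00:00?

frame 577525

Total seconds to the label: (6 × 3600 + 25 × 60 + 1) = 23101.
Frame index = 23101 × 25 + 0 = 577525.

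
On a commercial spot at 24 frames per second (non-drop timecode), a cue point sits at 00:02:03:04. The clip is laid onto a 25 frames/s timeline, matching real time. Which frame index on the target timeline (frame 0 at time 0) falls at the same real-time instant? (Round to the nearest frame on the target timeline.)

Source frame index: (0×3600 + 2×60 + 3) × 24 + 4 = 2956.
Real time: 2956 / (24) = 739/6 s.
Target frame: (739/6) × (25) = 18475/6 ≈ 3079.167 → 3079.

frame 3079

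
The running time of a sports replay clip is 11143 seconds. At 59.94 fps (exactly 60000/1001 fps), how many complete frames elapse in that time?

667912 frames

Frames = 11143 × 60000/1001 = 60780000/91 ≈ 667912.0879.
Complete frames: 667912.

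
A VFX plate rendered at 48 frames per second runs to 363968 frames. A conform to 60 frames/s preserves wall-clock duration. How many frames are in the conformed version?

Target frames = source frames × (target rate / source rate) = 363968 × (60)/(48) = 363968 × 5/4 = 454960.

454960 frames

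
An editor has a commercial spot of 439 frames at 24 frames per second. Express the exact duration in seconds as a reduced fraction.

439/24 seconds

Running time = 439 ÷ (24) = 439 × 1/24 = 439/24 s.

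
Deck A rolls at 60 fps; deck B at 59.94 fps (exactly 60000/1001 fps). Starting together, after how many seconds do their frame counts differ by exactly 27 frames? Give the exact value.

The gap grows by |60000/1001 − 60| = 60/1001 frames per second.
Time for a 27-frame gap: 27 ÷ (60/1001) = 450.45 s.

450.45 seconds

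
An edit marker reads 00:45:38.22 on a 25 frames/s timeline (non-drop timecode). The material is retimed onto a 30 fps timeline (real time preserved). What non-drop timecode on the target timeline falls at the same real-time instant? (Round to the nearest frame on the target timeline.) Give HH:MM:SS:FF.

Source frame index: (0×3600 + 45×60 + 38) × 25 + 22 = 68472.
Real time: 68472 / (25) = 68472/25 s.
Target frame: (68472/25) × (30) = 410832/5 ≈ 82166.400 → 82166.
At 30 labels/s: frame 82166 → 00:45:38:26.

00:45:38:26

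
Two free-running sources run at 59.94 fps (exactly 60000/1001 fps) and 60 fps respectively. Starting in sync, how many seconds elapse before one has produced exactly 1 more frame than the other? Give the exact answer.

1001/60 seconds

The gap grows by |60 − 60000/1001| = 60/1001 frames per second.
Time for a 1-frame gap: 1 ÷ (60/1001) = 1001/60 s.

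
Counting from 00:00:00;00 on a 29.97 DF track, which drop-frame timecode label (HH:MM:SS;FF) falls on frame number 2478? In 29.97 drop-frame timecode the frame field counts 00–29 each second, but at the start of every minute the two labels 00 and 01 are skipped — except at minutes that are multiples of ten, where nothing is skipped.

00:01:22;20

Each 10-minute DF block holds 10 × 60 × 30 − 9 × 2 = 17982 frames. 2478 ÷ 17982 → 0 full blocks, remainder 2478.
Within the partial block the first minute is 1800 frames and each further minute 1798, so 1 further minute boundary passed. Total skipped labels = 18 × 0 + 2 × 1 = 2.
Non-drop label index = 2478 + 2 = 2480; at 30 labels/s that is 00:01:22:20, i.e. DF 00:01:22;20.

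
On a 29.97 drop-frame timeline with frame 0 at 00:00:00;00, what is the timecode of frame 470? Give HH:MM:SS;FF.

Each 10-minute DF block holds 10 × 60 × 30 − 9 × 2 = 17982 frames. 470 ÷ 17982 → 0 full blocks, remainder 470.
Within the partial block the first minute is 1800 frames and each further minute 1798, so 0 further minute boundaries passed. Total skipped labels = 18 × 0 + 2 × 0 = 0.
Non-drop label index = 470 + 0 = 470; at 30 labels/s that is 00:00:15:20, i.e. DF 00:00:15;20.

00:00:15;20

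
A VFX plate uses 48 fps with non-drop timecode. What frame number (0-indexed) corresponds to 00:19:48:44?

frame 57068

Total seconds to the label: (0 × 3600 + 19 × 60 + 48) = 1188.
Frame index = 1188 × 48 + 44 = 57068.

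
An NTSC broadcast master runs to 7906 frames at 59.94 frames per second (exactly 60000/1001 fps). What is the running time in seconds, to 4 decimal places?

131.8984 seconds

Running time = 7906 × 1001/60000 = 3956953/30000 s ≈ 131.8984 s.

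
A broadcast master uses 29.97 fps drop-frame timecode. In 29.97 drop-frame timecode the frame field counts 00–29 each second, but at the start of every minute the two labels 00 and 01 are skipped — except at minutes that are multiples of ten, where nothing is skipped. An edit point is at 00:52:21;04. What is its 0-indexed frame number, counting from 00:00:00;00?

94140

As if non-drop at 30 labels/s: (0 × 3600 + 52 × 60 + 21) × 30 + 4 = 94234.
Minute boundaries passed: 52; those not divisible by 10: 52 − 5 = 47; dropped labels = 2 × 47 = 94.
Actual frame index = 94234 − 94 = 94140.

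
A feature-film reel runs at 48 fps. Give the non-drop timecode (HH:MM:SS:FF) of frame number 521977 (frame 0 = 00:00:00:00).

521977 ÷ 48 = 10874 full seconds, remainder 25 frames.
10874 s = 3 h 1 min 14 s.
Timecode: 03:01:14:25.

03:01:14:25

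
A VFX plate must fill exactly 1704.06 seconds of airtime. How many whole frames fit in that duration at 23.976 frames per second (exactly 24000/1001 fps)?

Frames = 1704.06 × 24000/1001 = 40897440/1001 ≈ 40856.5834.
Complete frames: 40856.

40856 frames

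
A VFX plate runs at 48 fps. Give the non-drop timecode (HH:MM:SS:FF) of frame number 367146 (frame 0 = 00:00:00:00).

02:07:28:42

367146 ÷ 48 = 7648 full seconds, remainder 42 frames.
7648 s = 2 h 7 min 28 s.
Timecode: 02:07:28:42.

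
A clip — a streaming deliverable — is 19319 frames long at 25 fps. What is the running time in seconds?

772.76 seconds

Running time = 19319 / (25) = 772.76 s.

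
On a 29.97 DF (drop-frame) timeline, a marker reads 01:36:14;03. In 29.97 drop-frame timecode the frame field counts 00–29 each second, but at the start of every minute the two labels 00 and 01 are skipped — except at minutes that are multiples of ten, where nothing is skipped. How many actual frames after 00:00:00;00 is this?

173049

As if non-drop at 30 labels/s: (1 × 3600 + 36 × 60 + 14) × 30 + 3 = 173223.
Minute boundaries passed: 96; those not divisible by 10: 96 − 9 = 87; dropped labels = 2 × 87 = 174.
Actual frame index = 173223 − 174 = 173049.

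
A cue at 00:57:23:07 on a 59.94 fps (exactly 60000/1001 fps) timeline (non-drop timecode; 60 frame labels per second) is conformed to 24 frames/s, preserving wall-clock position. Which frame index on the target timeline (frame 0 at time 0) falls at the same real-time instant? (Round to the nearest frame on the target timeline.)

frame 82717

Source frame index: (0×3600 + 57×60 + 23) × 60 + 7 = 206587.
Real time: 206587 / (60000/1001) = 206793587/60000 s.
Target frame: (206793587/60000) × (24) = 206793587/2500 ≈ 82717.435 → 82717.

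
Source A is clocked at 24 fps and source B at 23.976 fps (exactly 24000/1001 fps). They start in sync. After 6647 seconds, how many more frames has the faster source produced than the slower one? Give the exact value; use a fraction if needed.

159528/1001 frames

A emits 24 × 6647 = 159528 frames; B emits 24000/1001 × 6647 = 159528000/1001.
Difference = 159528/1001 frames (≈ 159.3686); B is behind A.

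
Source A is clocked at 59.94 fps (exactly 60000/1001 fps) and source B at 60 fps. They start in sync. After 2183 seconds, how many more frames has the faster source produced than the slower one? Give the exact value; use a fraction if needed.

A emits 60000/1001 × 2183 = 130980000/1001 frames; B emits 60 × 2183 = 130980.
Difference = 130980/1001 frames (≈ 130.8492); B is ahead of A.

130980/1001 frames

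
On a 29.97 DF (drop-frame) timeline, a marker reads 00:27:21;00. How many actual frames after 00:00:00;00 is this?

49180

Complete 10-minute blocks: 2, each 17982 frames → 35964.
Remaining 7 whole minutes in the current block: 1800 + 6 × 1798 = 12588 frames.
Within the current minute: 21 × 30 + 0 − 2 = 628 (labels ;00/;01 skipped at this minute). Total = 35964 + 12588 + 628 = 49180.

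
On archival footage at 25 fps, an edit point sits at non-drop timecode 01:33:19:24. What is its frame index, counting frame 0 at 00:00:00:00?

139999

Total seconds to the label: (1 × 3600 + 33 × 60 + 19) = 5599.
Frame index = 5599 × 25 + 24 = 139999.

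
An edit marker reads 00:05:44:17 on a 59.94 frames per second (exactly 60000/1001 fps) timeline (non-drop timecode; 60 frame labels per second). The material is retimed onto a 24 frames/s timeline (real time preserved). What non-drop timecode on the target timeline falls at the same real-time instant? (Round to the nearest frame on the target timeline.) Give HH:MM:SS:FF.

00:05:44:15

Source frame index: (0×3600 + 5×60 + 44) × 60 + 17 = 20657.
Real time: 20657 / (60000/1001) = 20677657/60000 s.
Target frame: (20677657/60000) × (24) = 20677657/2500 ≈ 8271.063 → 8271.
At 24 labels/s: frame 8271 → 00:05:44:15.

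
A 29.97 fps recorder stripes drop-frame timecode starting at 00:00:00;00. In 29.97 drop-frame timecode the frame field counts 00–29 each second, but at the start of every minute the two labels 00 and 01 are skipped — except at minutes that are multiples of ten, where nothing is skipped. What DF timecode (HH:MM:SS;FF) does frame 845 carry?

00:00:28;05

Ten DF minutes hold 17982 frames, so frame 845 lies in block 0 (frames 0–17981) with 845 frames into that block.
The block's first minute is 1800 frames and the rest 1798 each; 845 frames reaches minute 0, so 0 × 18 + 0 × 2 = 0 labels have been skipped so far.
Adding those back, label number 845 + 0 = 845 at 30 labels/s is 28 s + 5 f = 0 h 0 min 28 s frame 5, i.e. 00:00:28;05.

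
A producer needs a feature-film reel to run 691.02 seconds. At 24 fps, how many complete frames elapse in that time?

Frames = 691.02 × 24 = 414612/25 ≈ 16584.4800.
Complete frames: 16584.

16584 frames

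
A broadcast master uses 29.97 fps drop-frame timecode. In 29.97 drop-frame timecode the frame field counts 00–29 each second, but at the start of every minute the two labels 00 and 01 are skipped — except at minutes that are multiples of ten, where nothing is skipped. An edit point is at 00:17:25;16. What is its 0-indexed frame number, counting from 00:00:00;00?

Complete 10-minute blocks: 1, each 17982 frames → 17982.
Remaining 7 whole minutes in the current block: 1800 + 6 × 1798 = 12588 frames.
Within the current minute: 25 × 30 + 16 − 2 = 764 (labels ;00/;01 skipped at this minute). Total = 17982 + 12588 + 764 = 31334.

31334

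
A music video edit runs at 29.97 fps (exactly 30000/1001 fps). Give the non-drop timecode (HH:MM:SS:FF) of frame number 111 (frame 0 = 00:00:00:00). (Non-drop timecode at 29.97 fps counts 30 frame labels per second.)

111 ÷ 30 = 3 full seconds, remainder 21 frames.
3 s = 0 h 0 min 3 s.
Timecode: 00:00:03:21.

00:00:03:21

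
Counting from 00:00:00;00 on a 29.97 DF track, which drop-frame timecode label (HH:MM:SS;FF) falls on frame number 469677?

04:21:11;17

Each 10-minute DF block holds 10 × 60 × 30 − 9 × 2 = 17982 frames. 469677 ÷ 17982 → 26 full blocks, remainder 2145.
Within the partial block the first minute is 1800 frames and each further minute 1798, so 1 further minute boundary passed. Total skipped labels = 18 × 26 + 2 × 1 = 470.
Non-drop label index = 469677 + 470 = 470147; at 30 labels/s that is 04:21:11:17, i.e. DF 04:21:11;17.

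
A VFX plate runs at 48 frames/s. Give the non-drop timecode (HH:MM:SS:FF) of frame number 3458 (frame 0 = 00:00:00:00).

00:01:12:02

3458 ÷ 48 = 72 full seconds, remainder 2 frames.
72 s = 0 h 1 min 12 s.
Timecode: 00:01:12:02.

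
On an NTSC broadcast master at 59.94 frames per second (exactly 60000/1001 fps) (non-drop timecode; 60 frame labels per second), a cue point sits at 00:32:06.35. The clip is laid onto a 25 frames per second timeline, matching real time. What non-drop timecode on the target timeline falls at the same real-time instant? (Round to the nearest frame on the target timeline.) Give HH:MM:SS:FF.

00:32:08:13

Source frame index: (0×3600 + 32×60 + 6) × 60 + 35 = 115595.
Real time: 115595 / (60000/1001) = 23142119/12000 s.
Target frame: (23142119/12000) × (25) = 23142119/480 ≈ 48212.748 → 48213.
At 25 labels/s: frame 48213 → 00:32:08:13.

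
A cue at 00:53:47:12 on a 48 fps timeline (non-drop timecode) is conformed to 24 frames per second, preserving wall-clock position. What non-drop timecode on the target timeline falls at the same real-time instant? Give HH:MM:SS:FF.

Source frame index: (0×3600 + 53×60 + 47) × 48 + 12 = 154908.
Real time: 154908 / (48) = 12909/4 s.
Target frame: (12909/4) × (24) = 77454.
At 24 labels/s: frame 77454 → 00:53:47:06.

00:53:47:06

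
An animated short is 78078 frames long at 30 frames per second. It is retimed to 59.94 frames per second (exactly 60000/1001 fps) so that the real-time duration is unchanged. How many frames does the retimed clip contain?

Target frames = source frames × (target rate / source rate) = 78078 × (60000/1001)/(30) = 78078 × 2000/1001 = 156000.

156000 frames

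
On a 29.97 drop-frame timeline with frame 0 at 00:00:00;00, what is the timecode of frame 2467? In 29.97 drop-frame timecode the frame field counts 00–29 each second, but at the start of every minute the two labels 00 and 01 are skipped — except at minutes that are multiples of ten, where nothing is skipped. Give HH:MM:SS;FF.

00:01:22;09

Ten DF minutes hold 17982 frames, so frame 2467 lies in block 0 (frames 0–17981) with 2467 frames into that block.
The block's first minute is 1800 frames and the rest 1798 each; 2467 frames reaches minute 1, so 0 × 18 + 1 × 2 = 2 labels have been skipped so far.
Adding those back, label number 2467 + 2 = 2469 at 30 labels/s is 82 s + 9 f = 0 h 1 min 22 s frame 9, i.e. 00:01:22;09.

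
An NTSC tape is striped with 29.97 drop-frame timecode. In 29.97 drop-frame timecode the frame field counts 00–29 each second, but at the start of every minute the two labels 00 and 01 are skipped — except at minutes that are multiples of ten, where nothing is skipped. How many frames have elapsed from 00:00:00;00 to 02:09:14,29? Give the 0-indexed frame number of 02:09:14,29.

232415

Complete 10-minute blocks: 12, each 17982 frames → 215784.
Remaining 9 whole minutes in the current block: 1800 + 8 × 1798 = 16184 frames.
Within the current minute: 14 × 30 + 29 − 2 = 447 (labels ;00/;01 skipped at this minute). Total = 215784 + 16184 + 447 = 232415.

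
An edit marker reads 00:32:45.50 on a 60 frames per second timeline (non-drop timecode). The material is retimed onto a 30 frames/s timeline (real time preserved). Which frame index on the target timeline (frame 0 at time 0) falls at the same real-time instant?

Source frame index: (0×3600 + 32×60 + 45) × 60 + 50 = 117950.
Real time: 117950 / (60) = 11795/6 s.
Target frame: (11795/6) × (30) = 58975.

frame 58975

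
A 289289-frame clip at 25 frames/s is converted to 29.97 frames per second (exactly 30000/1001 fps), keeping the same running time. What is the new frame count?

346800 frames

Target frames = source frames × (target rate / source rate) = 289289 × (30000/1001)/(25) = 289289 × 1200/1001 = 346800.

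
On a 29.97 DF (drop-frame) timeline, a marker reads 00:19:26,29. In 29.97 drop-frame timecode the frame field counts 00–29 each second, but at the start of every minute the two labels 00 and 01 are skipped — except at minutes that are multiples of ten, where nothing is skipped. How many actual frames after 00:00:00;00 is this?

34973

Complete 10-minute blocks: 1, each 17982 frames → 17982.
Remaining 9 whole minutes in the current block: 1800 + 8 × 1798 = 16184 frames.
Within the current minute: 26 × 30 + 29 − 2 = 807 (labels ;00/;01 skipped at this minute). Total = 17982 + 16184 + 807 = 34973.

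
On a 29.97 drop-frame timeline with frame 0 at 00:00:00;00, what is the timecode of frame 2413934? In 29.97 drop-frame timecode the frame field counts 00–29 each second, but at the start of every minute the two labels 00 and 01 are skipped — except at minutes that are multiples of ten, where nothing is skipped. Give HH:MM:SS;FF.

Ten DF minutes hold 17982 frames, so frame 2413934 lies in block 134 (frames 2409588–2427569) with 4346 frames into that block.
The block's first minute is 1800 frames and the rest 1798 each; 4346 frames reaches minute 2, so 134 × 18 + 2 × 2 = 2416 labels have been skipped so far.
Adding those back, label number 2413934 + 2416 = 2416350 at 30 labels/s is 80545 s + 0 f = 22 h 22 min 25 s frame 0, i.e. 22:22:25;00.

22:22:25;00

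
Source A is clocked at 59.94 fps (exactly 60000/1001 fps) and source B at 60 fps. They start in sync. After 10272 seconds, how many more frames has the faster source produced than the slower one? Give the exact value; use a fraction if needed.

616320/1001 frames

A emits 60000/1001 × 10272 = 616320000/1001 frames; B emits 60 × 10272 = 616320.
Difference = 616320/1001 frames (≈ 615.7043); B is ahead of A.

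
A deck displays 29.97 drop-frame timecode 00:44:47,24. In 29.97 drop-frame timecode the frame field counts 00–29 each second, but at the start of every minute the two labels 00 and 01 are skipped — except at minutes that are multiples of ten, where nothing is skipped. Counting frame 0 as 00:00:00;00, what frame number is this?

Complete 10-minute blocks: 4, each 17982 frames → 71928.
Remaining 4 whole minutes in the current block: 1800 + 3 × 1798 = 7194 frames.
Within the current minute: 47 × 30 + 24 − 2 = 1432 (labels ;00/;01 skipped at this minute). Total = 71928 + 7194 + 1432 = 80554.

80554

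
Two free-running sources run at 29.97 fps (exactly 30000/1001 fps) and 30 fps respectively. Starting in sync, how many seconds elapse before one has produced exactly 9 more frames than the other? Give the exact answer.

300.3 seconds

The gap grows by |30 − 30000/1001| = 30/1001 frames per second.
Time for a 9-frame gap: 9 ÷ (30/1001) = 300.3 s.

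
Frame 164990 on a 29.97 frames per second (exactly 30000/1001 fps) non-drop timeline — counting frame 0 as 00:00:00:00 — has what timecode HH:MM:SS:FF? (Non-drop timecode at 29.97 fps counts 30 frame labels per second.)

01:31:39:20

164990 ÷ 30 = 5499 full seconds, remainder 20 frames.
5499 s = 1 h 31 min 39 s.
Timecode: 01:31:39:20.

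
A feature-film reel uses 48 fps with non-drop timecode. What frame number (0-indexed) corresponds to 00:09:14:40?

frame 26632

Total seconds to the label: (0 × 3600 + 9 × 60 + 14) = 554.
Frame index = 554 × 48 + 40 = 26632.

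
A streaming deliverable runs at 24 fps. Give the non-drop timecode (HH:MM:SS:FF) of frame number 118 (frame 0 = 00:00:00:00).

118 ÷ 24 = 4 full seconds, remainder 22 frames.
4 s = 0 h 0 min 4 s.
Timecode: 00:00:04:22.

00:00:04:22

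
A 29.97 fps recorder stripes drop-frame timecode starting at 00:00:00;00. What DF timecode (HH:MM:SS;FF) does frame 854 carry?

00:00:28;14

Each 10-minute DF block holds 10 × 60 × 30 − 9 × 2 = 17982 frames. 854 ÷ 17982 → 0 full blocks, remainder 854.
Within the partial block the first minute is 1800 frames and each further minute 1798, so 0 further minute boundaries passed. Total skipped labels = 18 × 0 + 2 × 0 = 0.
Non-drop label index = 854 + 0 = 854; at 30 labels/s that is 00:00:28:14, i.e. DF 00:00:28;14.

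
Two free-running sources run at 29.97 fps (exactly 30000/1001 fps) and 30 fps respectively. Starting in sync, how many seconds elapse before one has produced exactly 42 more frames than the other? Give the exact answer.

The gap grows by |30 − 30000/1001| = 30/1001 frames per second.
Time for a 42-frame gap: 42 ÷ (30/1001) = 1401.4 s.

1401.4 seconds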